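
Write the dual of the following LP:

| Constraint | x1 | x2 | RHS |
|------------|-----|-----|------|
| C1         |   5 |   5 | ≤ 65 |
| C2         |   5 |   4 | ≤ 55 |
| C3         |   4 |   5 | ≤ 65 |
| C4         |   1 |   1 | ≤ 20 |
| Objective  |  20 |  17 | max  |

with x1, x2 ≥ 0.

Primal max cᵀx s.t. Ax ≤ b, x ≥ 0  →  Dual min bᵀy s.t. Aᵀy ≥ c, y ≥ 0.

Minimize: z = 65y1 + 55y2 + 65y3 + 20y4

Subject to:
  5y1 + 5y2 + 4y3 + y4 ≥ 20
  5y1 + 4y2 + 5y3 + y4 ≥ 17
  y1, y2, y3, y4 ≥ 0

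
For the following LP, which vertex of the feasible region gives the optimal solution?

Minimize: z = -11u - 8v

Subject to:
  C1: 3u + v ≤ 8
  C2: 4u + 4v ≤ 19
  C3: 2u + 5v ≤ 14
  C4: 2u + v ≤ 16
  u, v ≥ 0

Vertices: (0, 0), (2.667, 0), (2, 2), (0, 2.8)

Evaluate the objective at each vertex of the feasible region:
  z(0, 0) = 0
  z(2.667, 0) = -29.33
  z(2, 2) = -38  ←
  z(0, 2.8) = -22.4
The minimum is at u = 2, v = 2.

(2, 2)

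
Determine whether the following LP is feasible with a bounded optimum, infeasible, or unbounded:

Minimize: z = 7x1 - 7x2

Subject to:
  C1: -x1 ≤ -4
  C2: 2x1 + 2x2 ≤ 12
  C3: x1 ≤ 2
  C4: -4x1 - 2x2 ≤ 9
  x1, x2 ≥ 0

Infeasible (no feasible solution exists)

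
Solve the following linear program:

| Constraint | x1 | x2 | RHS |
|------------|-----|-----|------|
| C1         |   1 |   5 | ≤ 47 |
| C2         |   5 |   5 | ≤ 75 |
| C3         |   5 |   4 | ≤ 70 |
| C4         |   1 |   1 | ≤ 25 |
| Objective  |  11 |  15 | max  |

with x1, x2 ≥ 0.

Evaluate the objective at each vertex of the feasible region:
  z(0, 0) = 0
  z(14, 0) = 154
  z(10, 5) = 185
  z(7, 8) = 197  ←
  z(0, 9.4) = 141
The maximum is at x1 = 7, x2 = 8.

x1 = 7, x2 = 8, z = 197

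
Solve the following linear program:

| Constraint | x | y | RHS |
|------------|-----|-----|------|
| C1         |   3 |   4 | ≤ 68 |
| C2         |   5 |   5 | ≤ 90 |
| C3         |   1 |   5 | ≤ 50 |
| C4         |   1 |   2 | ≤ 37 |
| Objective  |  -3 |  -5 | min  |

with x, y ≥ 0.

Evaluate the objective at each vertex of the feasible region:
  z(0, 0) = 0
  z(18, 0) = -54
  z(10, 8) = -70  ←
  z(0, 10) = -50
The minimum is at x = 10, y = 8.

x = 10, y = 8, z = -70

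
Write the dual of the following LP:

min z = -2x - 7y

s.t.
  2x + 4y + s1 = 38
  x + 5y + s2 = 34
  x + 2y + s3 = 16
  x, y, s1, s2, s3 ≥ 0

Primal min cᵀx s.t. Ax ≤ b, x ≥ 0  →  Dual max −bᵀy s.t. Aᵀy ≥ −c, y ≥ 0.

Maximize: z = -38y1 - 34y2 - 16y3

Subject to:
  2y1 + y2 + y3 ≥ 2
  4y1 + 5y2 + 2y3 ≥ 7
  y1, y2, y3 ≥ 0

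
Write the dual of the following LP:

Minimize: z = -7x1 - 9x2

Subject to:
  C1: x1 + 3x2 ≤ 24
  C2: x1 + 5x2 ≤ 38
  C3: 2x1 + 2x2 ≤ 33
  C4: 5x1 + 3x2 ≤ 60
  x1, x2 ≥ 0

Primal min cᵀx s.t. Ax ≤ b, x ≥ 0  →  Dual max −bᵀy s.t. Aᵀy ≥ −c, y ≥ 0.

Maximize: z = -24y1 - 38y2 - 33y3 - 60y4

Subject to:
  y1 + y2 + 2y3 + 5y4 ≥ 7
  3y1 + 5y2 + 2y3 + 3y4 ≥ 9
  y1, y2, y3, y4 ≥ 0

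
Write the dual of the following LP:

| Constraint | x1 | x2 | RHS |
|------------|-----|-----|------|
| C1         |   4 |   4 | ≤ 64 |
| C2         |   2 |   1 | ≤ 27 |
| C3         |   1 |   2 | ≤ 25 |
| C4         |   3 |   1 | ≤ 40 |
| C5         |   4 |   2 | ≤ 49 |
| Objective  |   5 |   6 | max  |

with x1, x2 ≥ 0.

Primal max cᵀx s.t. Ax ≤ b, x ≥ 0  →  Dual min bᵀy s.t. Aᵀy ≥ c, y ≥ 0.

Minimize: z = 64y1 + 27y2 + 25y3 + 40y4 + 49y5

Subject to:
  4y1 + 2y2 + y3 + 3y4 + 4y5 ≥ 5
  4y1 + y2 + 2y3 + y4 + 2y5 ≥ 6
  y1, y2, y3, y4, y5 ≥ 0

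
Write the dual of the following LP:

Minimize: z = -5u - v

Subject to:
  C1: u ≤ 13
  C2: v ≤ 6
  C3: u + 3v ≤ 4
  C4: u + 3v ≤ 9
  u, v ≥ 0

Primal min cᵀx s.t. Ax ≤ b, x ≥ 0  →  Dual max −bᵀy s.t. Aᵀy ≥ −c, y ≥ 0.

Maximize: z = -13y1 - 6y2 - 4y3 - 9y4

Subject to:
  y1 + y3 + y4 ≥ 5
  y2 + 3y3 + 3y4 ≥ 1
  y1, y2, y3, y4 ≥ 0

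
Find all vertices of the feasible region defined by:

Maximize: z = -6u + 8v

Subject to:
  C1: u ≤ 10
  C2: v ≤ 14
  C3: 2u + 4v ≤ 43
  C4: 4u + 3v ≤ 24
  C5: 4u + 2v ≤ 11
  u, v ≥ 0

(0, 0), (2.75, 0), (0, 5.5)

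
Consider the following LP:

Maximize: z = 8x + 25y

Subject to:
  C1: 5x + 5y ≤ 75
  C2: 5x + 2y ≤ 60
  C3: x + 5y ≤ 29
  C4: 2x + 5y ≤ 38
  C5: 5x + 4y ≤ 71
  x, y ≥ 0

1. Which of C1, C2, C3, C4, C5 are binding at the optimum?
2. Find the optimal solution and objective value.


1. C3, C4
2. x = 9, y = 4, z = 172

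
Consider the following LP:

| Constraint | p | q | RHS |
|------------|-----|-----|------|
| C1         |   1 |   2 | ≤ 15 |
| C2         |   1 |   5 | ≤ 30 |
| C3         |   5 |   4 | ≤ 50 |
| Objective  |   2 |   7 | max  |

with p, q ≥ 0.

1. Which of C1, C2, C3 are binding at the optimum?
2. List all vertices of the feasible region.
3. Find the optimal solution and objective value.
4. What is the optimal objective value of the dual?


1. C1, C2
2. (0, 0), (10, 0), (6.667, 4.167), (5, 5), (0, 6)
3. p = 5, q = 5, z = 45
4. 45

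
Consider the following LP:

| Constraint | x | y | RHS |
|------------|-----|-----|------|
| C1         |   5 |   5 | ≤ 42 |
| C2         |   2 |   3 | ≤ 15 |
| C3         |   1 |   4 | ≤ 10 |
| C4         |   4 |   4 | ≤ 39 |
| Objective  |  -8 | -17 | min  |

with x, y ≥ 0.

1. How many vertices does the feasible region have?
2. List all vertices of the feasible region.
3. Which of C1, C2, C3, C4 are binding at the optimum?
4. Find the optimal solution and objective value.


1. 4
2. (0, 0), (7.5, 0), (6, 1), (0, 2.5)
3. C2, C3
4. x = 6, y = 1, z = -65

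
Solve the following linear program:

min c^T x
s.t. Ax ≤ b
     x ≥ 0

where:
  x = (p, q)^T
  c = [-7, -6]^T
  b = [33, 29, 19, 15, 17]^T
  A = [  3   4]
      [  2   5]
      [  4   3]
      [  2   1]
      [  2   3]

Evaluate the objective at each vertex of the feasible region:
  z(0, 0) = 0
  z(4.75, 0) = -33.25
  z(1, 5) = -37  ←
  z(0, 5.667) = -34
The minimum is at p = 1, q = 5.

p = 1, q = 5, z = -37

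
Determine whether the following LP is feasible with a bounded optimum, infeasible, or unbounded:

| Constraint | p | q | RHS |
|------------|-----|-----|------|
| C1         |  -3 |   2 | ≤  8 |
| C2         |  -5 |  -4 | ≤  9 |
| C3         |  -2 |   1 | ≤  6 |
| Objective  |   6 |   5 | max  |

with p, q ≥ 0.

Unbounded (objective can increase without bound)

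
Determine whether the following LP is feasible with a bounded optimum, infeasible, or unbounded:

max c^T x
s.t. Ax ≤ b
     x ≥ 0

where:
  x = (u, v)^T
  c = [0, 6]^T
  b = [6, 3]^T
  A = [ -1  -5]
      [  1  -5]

Unbounded (objective can increase without bound)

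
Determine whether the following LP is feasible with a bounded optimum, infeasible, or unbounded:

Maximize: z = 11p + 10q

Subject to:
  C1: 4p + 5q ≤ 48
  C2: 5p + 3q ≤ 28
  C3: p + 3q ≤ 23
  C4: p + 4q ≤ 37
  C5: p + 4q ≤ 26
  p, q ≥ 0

Feasible with a bounded optimal solution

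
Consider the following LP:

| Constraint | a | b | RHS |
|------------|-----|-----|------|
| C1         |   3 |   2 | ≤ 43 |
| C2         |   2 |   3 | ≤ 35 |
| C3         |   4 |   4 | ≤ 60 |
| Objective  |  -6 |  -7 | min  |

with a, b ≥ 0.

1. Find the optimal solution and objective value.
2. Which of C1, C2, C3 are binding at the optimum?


1. a = 10, b = 5, z = -95
2. C2, C3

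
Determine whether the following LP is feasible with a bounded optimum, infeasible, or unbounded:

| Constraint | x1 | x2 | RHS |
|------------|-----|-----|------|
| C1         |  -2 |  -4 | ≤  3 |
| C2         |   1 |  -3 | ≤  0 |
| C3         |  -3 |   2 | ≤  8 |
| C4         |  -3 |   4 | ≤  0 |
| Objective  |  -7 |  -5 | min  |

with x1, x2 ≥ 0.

Unbounded (objective can decrease without bound)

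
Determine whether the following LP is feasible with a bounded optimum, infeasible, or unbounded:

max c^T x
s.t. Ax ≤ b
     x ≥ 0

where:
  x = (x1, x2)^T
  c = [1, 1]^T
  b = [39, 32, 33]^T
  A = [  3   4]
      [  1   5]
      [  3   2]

Feasible with a bounded optimal solution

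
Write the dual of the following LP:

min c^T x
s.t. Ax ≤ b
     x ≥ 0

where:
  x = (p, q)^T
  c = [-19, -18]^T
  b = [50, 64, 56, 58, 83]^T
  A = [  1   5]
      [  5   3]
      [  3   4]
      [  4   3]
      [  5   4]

Primal min cᵀx s.t. Ax ≤ b, x ≥ 0  →  Dual max −bᵀy s.t. Aᵀy ≥ −c, y ≥ 0.

Maximize: z = -50y1 - 64y2 - 56y3 - 58y4 - 83y5

Subject to:
  y1 + 5y2 + 3y3 + 4y4 + 5y5 ≥ 19
  5y1 + 3y2 + 4y3 + 3y4 + 4y5 ≥ 18
  y1, y2, y3, y4, y5 ≥ 0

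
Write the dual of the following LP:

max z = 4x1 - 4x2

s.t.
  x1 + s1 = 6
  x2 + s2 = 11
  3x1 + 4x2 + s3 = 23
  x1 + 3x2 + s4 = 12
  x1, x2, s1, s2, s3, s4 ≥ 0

Primal max cᵀx s.t. Ax ≤ b, x ≥ 0  →  Dual min bᵀy s.t. Aᵀy ≥ c, y ≥ 0.

Minimize: z = 6y1 + 11y2 + 23y3 + 12y4

Subject to:
  y1 + 3y3 + y4 ≥ 4
  y2 + 4y3 + 3y4 ≥ -4
  y1, y2, y3, y4 ≥ 0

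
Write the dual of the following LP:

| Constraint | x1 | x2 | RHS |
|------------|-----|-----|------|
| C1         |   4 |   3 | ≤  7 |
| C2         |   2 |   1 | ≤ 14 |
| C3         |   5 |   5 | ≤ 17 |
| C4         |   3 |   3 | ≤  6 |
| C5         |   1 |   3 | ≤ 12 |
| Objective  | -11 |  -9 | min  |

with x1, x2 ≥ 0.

Primal min cᵀx s.t. Ax ≤ b, x ≥ 0  →  Dual max −bᵀy s.t. Aᵀy ≥ −c, y ≥ 0.

Maximize: z = -7y1 - 14y2 - 17y3 - 6y4 - 12y5

Subject to:
  4y1 + 2y2 + 5y3 + 3y4 + y5 ≥ 11
  3y1 + y2 + 5y3 + 3y4 + 3y5 ≥ 9
  y1, y2, y3, y4, y5 ≥ 0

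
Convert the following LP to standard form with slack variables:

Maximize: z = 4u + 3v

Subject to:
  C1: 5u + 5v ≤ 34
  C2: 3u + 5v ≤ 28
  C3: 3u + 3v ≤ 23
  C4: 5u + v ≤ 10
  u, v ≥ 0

max z = 4u + 3v

s.t.
  5u + 5v + s1 = 34
  3u + 5v + s2 = 28
  3u + 3v + s3 = 23
  5u + v + s4 = 10
  u, v, s1, s2, s3, s4 ≥ 0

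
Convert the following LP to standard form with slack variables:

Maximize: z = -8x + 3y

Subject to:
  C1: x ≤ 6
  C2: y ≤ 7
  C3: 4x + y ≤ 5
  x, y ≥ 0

max z = -8x + 3y

s.t.
  x + s1 = 6
  y + s2 = 7
  4x + y + s3 = 5
  x, y, s1, s2, s3 ≥ 0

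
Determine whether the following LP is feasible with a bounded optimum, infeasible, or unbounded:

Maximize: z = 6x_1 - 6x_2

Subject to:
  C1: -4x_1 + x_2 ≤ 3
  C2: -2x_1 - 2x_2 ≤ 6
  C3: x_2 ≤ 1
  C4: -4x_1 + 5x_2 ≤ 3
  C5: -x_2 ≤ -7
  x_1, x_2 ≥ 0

Infeasible (no feasible solution exists)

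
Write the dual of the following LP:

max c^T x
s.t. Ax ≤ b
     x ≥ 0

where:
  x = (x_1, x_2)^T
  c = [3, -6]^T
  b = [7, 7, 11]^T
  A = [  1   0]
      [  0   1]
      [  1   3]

Primal max cᵀx s.t. Ax ≤ b, x ≥ 0  →  Dual min bᵀy s.t. Aᵀy ≥ c, y ≥ 0.

Minimize: z = 7y1 + 7y2 + 11y3

Subject to:
  y1 + y3 ≥ 3
  y2 + 3y3 ≥ -6
  y1, y2, y3 ≥ 0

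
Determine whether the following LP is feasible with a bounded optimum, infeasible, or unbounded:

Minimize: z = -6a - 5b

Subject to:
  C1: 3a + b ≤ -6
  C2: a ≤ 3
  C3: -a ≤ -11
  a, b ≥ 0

Infeasible (no feasible solution exists)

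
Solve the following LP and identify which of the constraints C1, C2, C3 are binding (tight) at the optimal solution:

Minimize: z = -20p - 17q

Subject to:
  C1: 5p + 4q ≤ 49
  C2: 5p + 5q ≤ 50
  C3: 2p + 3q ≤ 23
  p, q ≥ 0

At p = 9, q = 1, compute slack b - a·x for each constraint:
  C1: 49 − 49 = 0  (binding)
  C2: 50 − 50 = 0  (binding)
  C3: 23 − 21 = 2  (slack)

Optimal: p = 9, q = 1
Binding: C1, C2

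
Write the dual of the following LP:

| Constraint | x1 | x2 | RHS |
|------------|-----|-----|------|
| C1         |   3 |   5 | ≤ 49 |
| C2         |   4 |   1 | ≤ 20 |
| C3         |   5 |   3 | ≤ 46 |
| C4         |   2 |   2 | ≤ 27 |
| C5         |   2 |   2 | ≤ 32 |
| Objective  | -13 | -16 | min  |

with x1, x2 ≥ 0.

Primal min cᵀx s.t. Ax ≤ b, x ≥ 0  →  Dual max −bᵀy s.t. Aᵀy ≥ −c, y ≥ 0.

Maximize: z = -49y1 - 20y2 - 46y3 - 27y4 - 32y5

Subject to:
  3y1 + 4y2 + 5y3 + 2y4 + 2y5 ≥ 13
  5y1 + y2 + 3y3 + 2y4 + 2y5 ≥ 16
  y1, y2, y3, y4, y5 ≥ 0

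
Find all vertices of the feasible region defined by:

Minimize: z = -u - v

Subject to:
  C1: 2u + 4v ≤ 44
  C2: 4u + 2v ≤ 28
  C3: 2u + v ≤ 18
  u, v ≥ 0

(0, 0), (7, 0), (2, 10), (0, 11)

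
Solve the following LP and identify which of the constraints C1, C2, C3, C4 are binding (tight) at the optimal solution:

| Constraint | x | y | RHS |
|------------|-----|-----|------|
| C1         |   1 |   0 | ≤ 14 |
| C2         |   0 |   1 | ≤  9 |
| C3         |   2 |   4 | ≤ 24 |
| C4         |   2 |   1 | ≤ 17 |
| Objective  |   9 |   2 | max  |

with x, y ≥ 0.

At x = 8.5, y = 0, compute slack b - a·x for each constraint:
  C1: 14 − 8.5 = 5.5  (slack)
  C2: 9 − 0 = 9  (slack)
  C3: 24 − 17 = 7  (slack)
  C4: 17 − 17 = 0  (binding)

Optimal: x = 8.5, y = 0
Binding: C4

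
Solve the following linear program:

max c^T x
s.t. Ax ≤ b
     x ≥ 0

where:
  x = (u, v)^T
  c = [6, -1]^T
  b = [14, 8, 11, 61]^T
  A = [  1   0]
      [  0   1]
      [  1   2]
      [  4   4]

Evaluate the objective at each vertex of the feasible region:
  z(0, 0) = 0
  z(11, 0) = 66  ←
  z(0, 5.5) = -5.5
The maximum is at u = 11, v = 0.

u = 11, v = 0, z = 66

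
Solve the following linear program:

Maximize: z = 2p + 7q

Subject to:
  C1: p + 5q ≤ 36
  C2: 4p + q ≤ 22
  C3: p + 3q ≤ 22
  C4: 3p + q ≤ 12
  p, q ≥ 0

Evaluate the objective at each vertex of the feasible region:
  z(0, 0) = 0
  z(4, 0) = 8
  z(1.75, 6.75) = 50.75
  z(1, 7) = 51  ←
  z(0, 7.2) = 50.4
The maximum is at p = 1, q = 7.

p = 1, q = 7, z = 51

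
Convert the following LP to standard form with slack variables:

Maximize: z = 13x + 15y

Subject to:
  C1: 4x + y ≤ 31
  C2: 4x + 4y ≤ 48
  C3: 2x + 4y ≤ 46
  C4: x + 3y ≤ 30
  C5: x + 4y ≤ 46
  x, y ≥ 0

max z = 13x + 15y

s.t.
  4x + y + s1 = 31
  4x + 4y + s2 = 48
  2x + 4y + s3 = 46
  x + 3y + s4 = 30
  x + 4y + s5 = 46
  x, y, s1, s2, s3, s4, s5 ≥ 0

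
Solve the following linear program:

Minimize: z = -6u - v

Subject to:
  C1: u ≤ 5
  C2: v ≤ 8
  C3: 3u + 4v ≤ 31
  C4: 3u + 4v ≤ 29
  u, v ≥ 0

Evaluate the objective at each vertex of the feasible region:
  z(0, 0) = 0
  z(5, 0) = -30
  z(5, 3.5) = -33.5  ←
  z(0, 7.25) = -7.25
The minimum is at u = 5, v = 3.5.

u = 5, v = 3.5, z = -33.5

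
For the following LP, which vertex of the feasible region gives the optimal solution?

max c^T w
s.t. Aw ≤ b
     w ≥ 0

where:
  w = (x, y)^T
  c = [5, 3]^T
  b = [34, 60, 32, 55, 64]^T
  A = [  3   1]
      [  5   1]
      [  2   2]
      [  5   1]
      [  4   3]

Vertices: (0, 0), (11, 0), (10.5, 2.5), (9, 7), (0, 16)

Evaluate the objective at each vertex of the feasible region:
  z(0, 0) = 0
  z(11, 0) = 55
  z(10.5, 2.5) = 60
  z(9, 7) = 66  ←
  z(0, 16) = 48
The maximum is at x = 9, y = 7.

(9, 7)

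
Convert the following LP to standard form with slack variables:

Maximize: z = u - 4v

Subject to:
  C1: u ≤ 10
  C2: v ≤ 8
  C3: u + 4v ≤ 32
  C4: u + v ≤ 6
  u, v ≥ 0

max z = u - 4v

s.t.
  u + s1 = 10
  v + s2 = 8
  u + 4v + s3 = 32
  u + v + s4 = 6
  u, v, s1, s2, s3, s4 ≥ 0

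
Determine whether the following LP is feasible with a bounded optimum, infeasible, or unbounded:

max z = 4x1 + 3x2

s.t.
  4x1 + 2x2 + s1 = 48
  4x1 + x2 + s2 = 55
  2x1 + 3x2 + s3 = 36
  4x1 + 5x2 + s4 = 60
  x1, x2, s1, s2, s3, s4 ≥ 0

Feasible with a bounded optimal solution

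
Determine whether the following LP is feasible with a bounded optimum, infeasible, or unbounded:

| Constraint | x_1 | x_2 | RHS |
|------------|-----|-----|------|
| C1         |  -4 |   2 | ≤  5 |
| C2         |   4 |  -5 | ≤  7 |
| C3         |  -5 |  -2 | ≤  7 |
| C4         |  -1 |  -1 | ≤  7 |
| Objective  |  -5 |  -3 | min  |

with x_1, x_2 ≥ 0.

Unbounded (objective can decrease without bound)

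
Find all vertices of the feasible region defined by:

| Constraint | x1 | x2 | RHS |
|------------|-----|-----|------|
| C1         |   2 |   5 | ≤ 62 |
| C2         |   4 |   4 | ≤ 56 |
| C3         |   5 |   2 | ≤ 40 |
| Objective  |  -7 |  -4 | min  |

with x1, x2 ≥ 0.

(0, 0), (8, 0), (4, 10), (2.667, 11.33), (0, 12.4)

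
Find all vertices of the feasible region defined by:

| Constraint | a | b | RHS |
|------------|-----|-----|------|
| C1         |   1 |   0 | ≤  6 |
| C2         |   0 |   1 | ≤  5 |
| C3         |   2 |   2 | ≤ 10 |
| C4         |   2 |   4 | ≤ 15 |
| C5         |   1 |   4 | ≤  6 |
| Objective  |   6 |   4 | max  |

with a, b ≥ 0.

(0, 0), (5, 0), (4.667, 0.3333), (0, 1.5)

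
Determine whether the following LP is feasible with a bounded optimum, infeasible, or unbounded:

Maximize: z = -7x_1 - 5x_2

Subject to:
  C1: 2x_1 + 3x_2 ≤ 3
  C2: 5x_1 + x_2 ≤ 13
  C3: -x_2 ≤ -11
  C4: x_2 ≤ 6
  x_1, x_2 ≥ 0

Infeasible (no feasible solution exists)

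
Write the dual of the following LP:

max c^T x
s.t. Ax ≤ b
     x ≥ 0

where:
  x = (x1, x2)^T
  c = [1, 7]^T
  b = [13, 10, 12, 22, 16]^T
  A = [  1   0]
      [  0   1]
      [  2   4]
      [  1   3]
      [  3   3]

Primal max cᵀx s.t. Ax ≤ b, x ≥ 0  →  Dual min bᵀy s.t. Aᵀy ≥ c, y ≥ 0.

Minimize: z = 13y1 + 10y2 + 12y3 + 22y4 + 16y5

Subject to:
  y1 + 2y3 + y4 + 3y5 ≥ 1
  y2 + 4y3 + 3y4 + 3y5 ≥ 7
  y1, y2, y3, y4, y5 ≥ 0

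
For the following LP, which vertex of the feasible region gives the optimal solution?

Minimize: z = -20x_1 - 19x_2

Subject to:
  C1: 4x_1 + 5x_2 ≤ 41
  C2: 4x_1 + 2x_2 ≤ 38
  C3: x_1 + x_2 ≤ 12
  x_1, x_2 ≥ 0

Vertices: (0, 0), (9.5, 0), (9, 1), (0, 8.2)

Evaluate the objective at each vertex of the feasible region:
  z(0, 0) = 0
  z(9.5, 0) = -190
  z(9, 1) = -199  ←
  z(0, 8.2) = -155.8
The minimum is at x_1 = 9, x_2 = 1.

(9, 1)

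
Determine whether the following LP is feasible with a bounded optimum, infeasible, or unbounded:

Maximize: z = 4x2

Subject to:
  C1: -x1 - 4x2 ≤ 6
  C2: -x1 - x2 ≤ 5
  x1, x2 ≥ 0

Unbounded (objective can increase without bound)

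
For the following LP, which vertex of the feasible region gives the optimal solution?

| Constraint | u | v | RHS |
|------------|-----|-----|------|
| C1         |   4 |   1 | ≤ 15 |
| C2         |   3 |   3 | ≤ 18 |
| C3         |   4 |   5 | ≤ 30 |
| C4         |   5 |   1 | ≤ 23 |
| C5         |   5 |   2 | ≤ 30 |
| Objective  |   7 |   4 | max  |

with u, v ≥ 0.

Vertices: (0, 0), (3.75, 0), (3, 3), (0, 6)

Evaluate the objective at each vertex of the feasible region:
  z(0, 0) = 0
  z(3.75, 0) = 26.25
  z(3, 3) = 33  ←
  z(0, 6) = 24
The maximum is at u = 3, v = 3.

(3, 3)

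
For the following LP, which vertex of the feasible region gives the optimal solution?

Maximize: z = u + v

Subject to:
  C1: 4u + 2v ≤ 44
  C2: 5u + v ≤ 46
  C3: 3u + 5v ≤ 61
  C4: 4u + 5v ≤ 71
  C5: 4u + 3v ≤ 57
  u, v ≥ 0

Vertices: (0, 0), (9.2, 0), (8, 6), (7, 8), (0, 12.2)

Evaluate the objective at each vertex of the feasible region:
  z(0, 0) = 0
  z(9.2, 0) = 9.2
  z(8, 6) = 14
  z(7, 8) = 15  ←
  z(0, 12.2) = 12.2
The maximum is at u = 7, v = 8.

(7, 8)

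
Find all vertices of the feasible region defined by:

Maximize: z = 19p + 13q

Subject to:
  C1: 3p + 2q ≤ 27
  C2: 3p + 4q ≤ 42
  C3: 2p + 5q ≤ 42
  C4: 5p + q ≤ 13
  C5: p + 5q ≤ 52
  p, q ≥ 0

(0, 0), (2.6, 0), (1, 8), (0, 8.4)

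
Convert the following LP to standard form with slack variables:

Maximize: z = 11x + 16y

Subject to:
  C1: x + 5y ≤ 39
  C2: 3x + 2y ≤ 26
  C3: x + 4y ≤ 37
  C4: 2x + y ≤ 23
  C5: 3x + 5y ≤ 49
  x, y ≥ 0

max z = 11x + 16y

s.t.
  x + 5y + s1 = 39
  3x + 2y + s2 = 26
  x + 4y + s3 = 37
  2x + y + s4 = 23
  3x + 5y + s5 = 49
  x, y, s1, s2, s3, s4, s5 ≥ 0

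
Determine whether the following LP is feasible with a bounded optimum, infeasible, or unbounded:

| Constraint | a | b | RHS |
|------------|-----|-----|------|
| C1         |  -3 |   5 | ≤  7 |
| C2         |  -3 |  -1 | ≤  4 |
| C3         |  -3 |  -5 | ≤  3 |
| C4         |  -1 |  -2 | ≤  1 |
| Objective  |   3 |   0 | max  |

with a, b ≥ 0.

Unbounded (objective can increase without bound)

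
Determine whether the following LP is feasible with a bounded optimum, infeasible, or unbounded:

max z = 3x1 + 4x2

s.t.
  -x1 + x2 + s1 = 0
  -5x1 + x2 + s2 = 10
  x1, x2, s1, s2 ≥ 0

Unbounded (objective can increase without bound)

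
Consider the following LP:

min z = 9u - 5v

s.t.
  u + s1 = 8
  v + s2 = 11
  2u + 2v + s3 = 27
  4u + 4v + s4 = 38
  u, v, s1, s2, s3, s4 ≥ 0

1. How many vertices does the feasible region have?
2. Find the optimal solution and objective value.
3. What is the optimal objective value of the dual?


1. 4
2. u = 0, v = 9.5, z = -47.5
3. -47.5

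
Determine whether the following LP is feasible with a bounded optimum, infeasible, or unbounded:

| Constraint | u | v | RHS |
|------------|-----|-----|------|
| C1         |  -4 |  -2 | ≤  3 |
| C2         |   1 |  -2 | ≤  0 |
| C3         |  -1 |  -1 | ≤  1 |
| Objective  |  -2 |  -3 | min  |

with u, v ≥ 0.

Unbounded (objective can decrease without bound)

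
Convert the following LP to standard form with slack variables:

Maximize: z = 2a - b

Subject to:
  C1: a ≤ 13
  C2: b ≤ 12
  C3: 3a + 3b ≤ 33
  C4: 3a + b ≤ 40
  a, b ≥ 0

max z = 2a - b

s.t.
  a + s1 = 13
  b + s2 = 12
  3a + 3b + s3 = 33
  3a + b + s4 = 40
  a, b, s1, s2, s3, s4 ≥ 0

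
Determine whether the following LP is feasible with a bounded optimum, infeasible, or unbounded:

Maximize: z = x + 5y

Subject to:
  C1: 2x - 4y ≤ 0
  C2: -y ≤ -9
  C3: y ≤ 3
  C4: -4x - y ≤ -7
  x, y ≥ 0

Infeasible (no feasible solution exists)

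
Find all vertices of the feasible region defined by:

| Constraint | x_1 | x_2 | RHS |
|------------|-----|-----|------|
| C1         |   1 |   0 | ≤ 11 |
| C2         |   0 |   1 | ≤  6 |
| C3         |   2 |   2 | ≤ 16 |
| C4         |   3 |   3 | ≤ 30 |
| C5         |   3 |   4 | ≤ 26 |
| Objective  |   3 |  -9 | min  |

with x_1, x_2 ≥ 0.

(0, 0), (8, 0), (6, 2), (0.6667, 6), (0, 6)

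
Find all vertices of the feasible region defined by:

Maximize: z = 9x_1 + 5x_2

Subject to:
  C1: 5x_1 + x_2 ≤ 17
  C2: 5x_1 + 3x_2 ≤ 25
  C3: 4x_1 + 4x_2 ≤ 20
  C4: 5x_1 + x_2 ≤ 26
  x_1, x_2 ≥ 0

(0, 0), (3.4, 0), (3, 2), (0, 5)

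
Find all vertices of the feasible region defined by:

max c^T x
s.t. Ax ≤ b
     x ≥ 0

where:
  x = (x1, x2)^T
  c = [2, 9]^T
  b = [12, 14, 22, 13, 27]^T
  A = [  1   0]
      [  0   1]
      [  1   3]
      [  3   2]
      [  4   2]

(0, 0), (4.333, 0), (0, 6.5)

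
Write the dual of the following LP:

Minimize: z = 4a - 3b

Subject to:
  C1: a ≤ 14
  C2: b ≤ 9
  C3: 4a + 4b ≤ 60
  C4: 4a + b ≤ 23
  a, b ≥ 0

Primal min cᵀx s.t. Ax ≤ b, x ≥ 0  →  Dual max −bᵀy s.t. Aᵀy ≥ −c, y ≥ 0.

Maximize: z = -14y1 - 9y2 - 60y3 - 23y4

Subject to:
  y1 + 4y3 + 4y4 ≥ -4
  y2 + 4y3 + y4 ≥ 3
  y1, y2, y3, y4 ≥ 0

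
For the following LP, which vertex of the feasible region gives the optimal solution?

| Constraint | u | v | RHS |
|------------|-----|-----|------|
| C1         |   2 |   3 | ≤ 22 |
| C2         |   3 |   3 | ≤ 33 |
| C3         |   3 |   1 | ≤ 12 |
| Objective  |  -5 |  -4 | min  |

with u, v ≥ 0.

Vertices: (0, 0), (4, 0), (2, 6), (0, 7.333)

Evaluate the objective at each vertex of the feasible region:
  z(0, 0) = 0
  z(4, 0) = -20
  z(2, 6) = -34  ←
  z(0, 7.333) = -29.33
The minimum is at u = 2, v = 6.

(2, 6)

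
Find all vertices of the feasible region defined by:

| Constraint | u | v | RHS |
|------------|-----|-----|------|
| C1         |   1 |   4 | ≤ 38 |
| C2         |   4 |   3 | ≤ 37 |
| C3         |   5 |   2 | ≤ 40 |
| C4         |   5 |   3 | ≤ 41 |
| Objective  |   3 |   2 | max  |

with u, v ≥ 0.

(0, 0), (8, 0), (7.6, 1), (4, 7), (2.615, 8.846), (0, 9.5)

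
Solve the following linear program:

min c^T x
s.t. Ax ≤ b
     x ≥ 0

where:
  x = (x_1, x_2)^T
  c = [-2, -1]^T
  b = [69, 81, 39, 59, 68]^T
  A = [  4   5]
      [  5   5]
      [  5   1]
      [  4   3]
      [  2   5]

Evaluate the objective at each vertex of the feasible region:
  z(0, 0) = 0
  z(7.8, 0) = -15.6
  z(6, 9) = -21  ←
  z(0.5, 13.4) = -14.4
  z(0, 13.6) = -13.6
The minimum is at x_1 = 6, x_2 = 9.

x_1 = 6, x_2 = 9, z = -21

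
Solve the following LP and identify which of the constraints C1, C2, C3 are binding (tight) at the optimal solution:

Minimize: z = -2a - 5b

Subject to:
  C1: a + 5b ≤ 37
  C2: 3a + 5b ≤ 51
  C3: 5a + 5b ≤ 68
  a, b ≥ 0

At a = 7, b = 6, compute slack b - a·x for each constraint:
  C1: 37 − 37 = 0  (binding)
  C2: 51 − 51 = 0  (binding)
  C3: 68 − 65 = 3  (slack)

Optimal: a = 7, b = 6
Binding: C1, C2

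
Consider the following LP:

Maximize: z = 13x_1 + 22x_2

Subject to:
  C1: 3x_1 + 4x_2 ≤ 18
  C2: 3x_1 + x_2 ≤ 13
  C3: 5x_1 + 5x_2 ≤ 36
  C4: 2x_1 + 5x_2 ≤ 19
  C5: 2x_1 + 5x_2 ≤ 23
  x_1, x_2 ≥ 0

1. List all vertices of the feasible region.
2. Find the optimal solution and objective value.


1. (0, 0), (4.333, 0), (3.778, 1.667), (2, 3), (0, 3.8)
2. x_1 = 2, x_2 = 3, z = 92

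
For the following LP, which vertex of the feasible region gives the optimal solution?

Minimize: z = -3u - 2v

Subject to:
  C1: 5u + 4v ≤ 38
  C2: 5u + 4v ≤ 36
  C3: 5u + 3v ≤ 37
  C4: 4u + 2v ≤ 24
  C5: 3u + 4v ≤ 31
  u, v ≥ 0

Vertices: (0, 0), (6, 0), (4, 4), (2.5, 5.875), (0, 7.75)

Evaluate the objective at each vertex of the feasible region:
  z(0, 0) = 0
  z(6, 0) = -18
  z(4, 4) = -20  ←
  z(2.5, 5.875) = -19.25
  z(0, 7.75) = -15.5
The minimum is at u = 4, v = 4.

(4, 4)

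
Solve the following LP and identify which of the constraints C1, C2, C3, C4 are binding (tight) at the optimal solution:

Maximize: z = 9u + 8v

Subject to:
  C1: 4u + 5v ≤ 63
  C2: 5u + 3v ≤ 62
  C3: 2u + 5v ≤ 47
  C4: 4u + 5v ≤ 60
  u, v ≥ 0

At u = 10, v = 4, compute slack b - a·x for each constraint:
  C1: 63 − 60 = 3  (slack)
  C2: 62 − 62 = 0  (binding)
  C3: 47 − 40 = 7  (slack)
  C4: 60 − 60 = 0  (binding)

Optimal: u = 10, v = 4
Binding: C2, C4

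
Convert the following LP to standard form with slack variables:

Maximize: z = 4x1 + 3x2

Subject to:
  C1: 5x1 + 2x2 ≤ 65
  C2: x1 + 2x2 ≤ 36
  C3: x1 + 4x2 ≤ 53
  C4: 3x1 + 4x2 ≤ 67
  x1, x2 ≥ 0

max z = 4x1 + 3x2

s.t.
  5x1 + 2x2 + s1 = 65
  x1 + 2x2 + s2 = 36
  x1 + 4x2 + s3 = 53
  3x1 + 4x2 + s4 = 67
  x1, x2, s1, s2, s3, s4 ≥ 0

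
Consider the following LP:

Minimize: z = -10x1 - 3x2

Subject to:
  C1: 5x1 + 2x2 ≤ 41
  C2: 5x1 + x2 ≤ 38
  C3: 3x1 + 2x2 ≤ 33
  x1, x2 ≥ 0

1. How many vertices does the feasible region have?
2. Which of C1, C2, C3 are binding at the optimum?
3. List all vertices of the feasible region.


1. 5
2. C1, C2
3. (0, 0), (7.6, 0), (7, 3), (4, 10.5), (0, 16.5)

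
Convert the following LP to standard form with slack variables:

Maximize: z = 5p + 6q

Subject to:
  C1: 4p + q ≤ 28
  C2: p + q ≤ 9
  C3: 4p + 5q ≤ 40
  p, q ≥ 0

max z = 5p + 6q

s.t.
  4p + q + s1 = 28
  p + q + s2 = 9
  4p + 5q + s3 = 40
  p, q, s1, s2, s3 ≥ 0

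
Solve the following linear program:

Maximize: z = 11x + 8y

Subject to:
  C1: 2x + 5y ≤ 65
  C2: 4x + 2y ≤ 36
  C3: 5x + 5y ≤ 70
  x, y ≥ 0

Evaluate the objective at each vertex of the feasible region:
  z(0, 0) = 0
  z(9, 0) = 99
  z(4, 10) = 124  ←
  z(1.667, 12.33) = 117
  z(0, 13) = 104
The maximum is at x = 4, y = 10.

x = 4, y = 10, z = 124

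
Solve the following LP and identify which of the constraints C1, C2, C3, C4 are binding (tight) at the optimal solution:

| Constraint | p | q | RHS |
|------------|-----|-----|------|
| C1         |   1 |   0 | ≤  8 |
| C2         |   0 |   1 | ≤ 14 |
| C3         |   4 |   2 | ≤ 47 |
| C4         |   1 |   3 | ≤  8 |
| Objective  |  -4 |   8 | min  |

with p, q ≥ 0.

At p = 8, q = 0, compute slack b - a·x for each constraint:
  C1: 8 − 8 = 0  (binding)
  C2: 14 − 0 = 14  (slack)
  C3: 47 − 32 = 15  (slack)
  C4: 8 − 8 = 0  (binding)

Optimal: p = 8, q = 0
Binding: C1, C4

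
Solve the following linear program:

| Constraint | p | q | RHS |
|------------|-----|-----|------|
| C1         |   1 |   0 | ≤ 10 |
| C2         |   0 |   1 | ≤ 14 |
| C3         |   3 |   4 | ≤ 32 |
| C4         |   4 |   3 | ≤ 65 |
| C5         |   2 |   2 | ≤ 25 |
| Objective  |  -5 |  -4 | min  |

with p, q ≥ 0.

Evaluate the objective at each vertex of the feasible region:
  z(0, 0) = 0
  z(10, 0) = -50
  z(10, 0.5) = -52  ←
  z(0, 8) = -32
The minimum is at p = 10, q = 0.5.

p = 10, q = 0.5, z = -52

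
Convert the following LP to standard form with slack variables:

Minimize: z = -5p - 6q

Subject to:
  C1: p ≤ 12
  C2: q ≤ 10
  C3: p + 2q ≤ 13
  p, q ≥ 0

min z = -5p - 6q

s.t.
  p + s1 = 12
  q + s2 = 10
  p + 2q + s3 = 13
  p, q, s1, s2, s3 ≥ 0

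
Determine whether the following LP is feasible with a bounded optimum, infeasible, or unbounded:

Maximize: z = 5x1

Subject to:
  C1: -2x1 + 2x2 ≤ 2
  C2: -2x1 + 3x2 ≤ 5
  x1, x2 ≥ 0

Unbounded (objective can increase without bound)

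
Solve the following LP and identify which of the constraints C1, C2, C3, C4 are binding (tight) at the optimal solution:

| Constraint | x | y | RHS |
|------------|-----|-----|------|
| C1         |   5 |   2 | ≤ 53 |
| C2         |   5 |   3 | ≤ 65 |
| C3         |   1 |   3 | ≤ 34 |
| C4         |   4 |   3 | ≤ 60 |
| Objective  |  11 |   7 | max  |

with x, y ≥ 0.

At x = 7, y = 9, compute slack b - a·x for each constraint:
  C1: 53 − 53 = 0  (binding)
  C2: 65 − 62 = 3  (slack)
  C3: 34 − 34 = 0  (binding)
  C4: 60 − 55 = 5  (slack)

Optimal: x = 7, y = 9
Binding: C1, C3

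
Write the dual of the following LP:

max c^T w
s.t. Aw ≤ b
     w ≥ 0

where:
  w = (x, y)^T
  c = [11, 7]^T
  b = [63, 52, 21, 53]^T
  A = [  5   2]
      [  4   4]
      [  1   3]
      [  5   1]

Primal max cᵀx s.t. Ax ≤ b, x ≥ 0  →  Dual min bᵀy s.t. Aᵀy ≥ c, y ≥ 0.

Minimize: z = 63y1 + 52y2 + 21y3 + 53y4

Subject to:
  5y1 + 4y2 + y3 + 5y4 ≥ 11
  2y1 + 4y2 + 3y3 + y4 ≥ 7
  y1, y2, y3, y4 ≥ 0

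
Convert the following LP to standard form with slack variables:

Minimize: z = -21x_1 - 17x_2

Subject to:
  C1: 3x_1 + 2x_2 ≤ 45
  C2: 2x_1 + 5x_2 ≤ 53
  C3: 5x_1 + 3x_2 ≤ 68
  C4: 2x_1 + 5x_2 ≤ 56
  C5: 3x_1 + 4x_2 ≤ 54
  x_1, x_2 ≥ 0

min z = -21x_1 - 17x_2

s.t.
  3x_1 + 2x_2 + s1 = 45
  2x_1 + 5x_2 + s2 = 53
  5x_1 + 3x_2 + s3 = 68
  2x_1 + 5x_2 + s4 = 56
  3x_1 + 4x_2 + s5 = 54
  x_1, x_2, s1, s2, s3, s4, s5 ≥ 0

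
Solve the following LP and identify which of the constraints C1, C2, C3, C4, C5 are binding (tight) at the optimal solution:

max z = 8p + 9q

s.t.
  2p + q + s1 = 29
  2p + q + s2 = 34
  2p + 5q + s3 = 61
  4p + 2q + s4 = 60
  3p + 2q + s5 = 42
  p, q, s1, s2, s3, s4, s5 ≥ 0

At p = 8, q = 9, compute slack b - a·x for each constraint:
  C1: 29 − 25 = 4  (slack)
  C2: 34 − 25 = 9  (slack)
  C3: 61 − 61 = 0  (binding)
  C4: 60 − 50 = 10  (slack)
  C5: 42 − 42 = 0  (binding)

Optimal: p = 8, q = 9
Binding: C3, C5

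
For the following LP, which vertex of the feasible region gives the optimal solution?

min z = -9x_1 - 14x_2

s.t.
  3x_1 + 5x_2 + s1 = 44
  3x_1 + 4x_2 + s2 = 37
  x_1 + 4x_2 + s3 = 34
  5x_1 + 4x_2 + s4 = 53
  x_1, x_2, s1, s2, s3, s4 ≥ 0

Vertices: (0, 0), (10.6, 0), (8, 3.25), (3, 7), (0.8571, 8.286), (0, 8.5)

Evaluate the objective at each vertex of the feasible region:
  z(0, 0) = 0
  z(10.6, 0) = -95.4
  z(8, 3.25) = -117.5
  z(3, 7) = -125  ←
  z(0.8571, 8.286) = -123.7
  z(0, 8.5) = -119
The minimum is at x_1 = 3, x_2 = 7.

(3, 7)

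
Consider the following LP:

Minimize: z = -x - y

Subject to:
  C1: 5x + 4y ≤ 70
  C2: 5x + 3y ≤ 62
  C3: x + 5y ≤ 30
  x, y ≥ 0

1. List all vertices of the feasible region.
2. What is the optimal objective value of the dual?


1. (0, 0), (12.4, 0), (10, 4), (0, 6)
2. -14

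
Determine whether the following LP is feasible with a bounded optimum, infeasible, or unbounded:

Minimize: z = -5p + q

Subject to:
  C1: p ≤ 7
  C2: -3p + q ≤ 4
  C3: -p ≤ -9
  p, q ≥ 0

Infeasible (no feasible solution exists)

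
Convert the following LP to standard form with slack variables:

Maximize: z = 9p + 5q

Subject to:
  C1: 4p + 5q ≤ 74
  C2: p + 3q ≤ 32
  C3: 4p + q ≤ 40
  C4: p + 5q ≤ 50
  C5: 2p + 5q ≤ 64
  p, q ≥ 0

max z = 9p + 5q

s.t.
  4p + 5q + s1 = 74
  p + 3q + s2 = 32
  4p + q + s3 = 40
  p + 5q + s4 = 50
  2p + 5q + s5 = 64
  p, q, s1, s2, s3, s4, s5 ≥ 0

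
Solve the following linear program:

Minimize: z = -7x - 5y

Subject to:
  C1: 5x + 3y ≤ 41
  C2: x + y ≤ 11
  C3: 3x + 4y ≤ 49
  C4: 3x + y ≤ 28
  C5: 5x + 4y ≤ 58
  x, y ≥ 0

Evaluate the objective at each vertex of the feasible region:
  z(0, 0) = 0
  z(8.2, 0) = -57.4
  z(4, 7) = -63  ←
  z(0, 11) = -55
The minimum is at x = 4, y = 7.

x = 4, y = 7, z = -63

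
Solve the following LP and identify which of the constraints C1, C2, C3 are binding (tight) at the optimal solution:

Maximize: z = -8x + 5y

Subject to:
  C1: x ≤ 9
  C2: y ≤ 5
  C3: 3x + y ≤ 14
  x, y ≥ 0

At x = 0, y = 5, compute slack b - a·x for each constraint:
  C1: 9 − 0 = 9  (slack)
  C2: 5 − 5 = 0  (binding)
  C3: 14 − 5 = 9  (slack)

Optimal: x = 0, y = 5
Binding: C2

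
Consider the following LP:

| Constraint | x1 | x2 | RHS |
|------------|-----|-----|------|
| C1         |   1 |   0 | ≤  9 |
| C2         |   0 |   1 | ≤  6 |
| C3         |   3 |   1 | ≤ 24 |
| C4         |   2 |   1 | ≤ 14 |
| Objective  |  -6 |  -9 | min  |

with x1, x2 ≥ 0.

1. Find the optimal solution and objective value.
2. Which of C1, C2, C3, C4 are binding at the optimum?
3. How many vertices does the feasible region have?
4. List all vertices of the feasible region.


1. x1 = 4, x2 = 6, z = -78
2. C2, C4
3. 4
4. (0, 0), (7, 0), (4, 6), (0, 6)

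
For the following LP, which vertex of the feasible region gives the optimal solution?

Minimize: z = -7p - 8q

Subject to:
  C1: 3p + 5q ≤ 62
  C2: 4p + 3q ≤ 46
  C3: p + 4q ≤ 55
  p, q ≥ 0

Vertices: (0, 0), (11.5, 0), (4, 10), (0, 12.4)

Evaluate the objective at each vertex of the feasible region:
  z(0, 0) = 0
  z(11.5, 0) = -80.5
  z(4, 10) = -108  ←
  z(0, 12.4) = -99.2
The minimum is at p = 4, q = 10.

(4, 10)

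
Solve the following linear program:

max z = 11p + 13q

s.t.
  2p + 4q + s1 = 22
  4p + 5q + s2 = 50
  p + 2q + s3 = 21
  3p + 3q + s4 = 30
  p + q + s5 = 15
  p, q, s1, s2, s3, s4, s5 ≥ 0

Evaluate the objective at each vertex of the feasible region:
  z(0, 0) = 0
  z(10, 0) = 110
  z(9, 1) = 112  ←
  z(0, 5.5) = 71.5
The maximum is at p = 9, q = 1.

p = 9, q = 1, z = 112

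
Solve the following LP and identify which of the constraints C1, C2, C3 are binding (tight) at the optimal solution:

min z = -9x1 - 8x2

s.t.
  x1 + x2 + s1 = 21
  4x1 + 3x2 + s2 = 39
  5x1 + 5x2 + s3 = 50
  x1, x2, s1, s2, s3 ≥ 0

At x1 = 9, x2 = 1, compute slack b - a·x for each constraint:
  C1: 21 − 10 = 11  (slack)
  C2: 39 − 39 = 0  (binding)
  C3: 50 − 50 = 0  (binding)

Optimal: x1 = 9, x2 = 1
Binding: C2, C3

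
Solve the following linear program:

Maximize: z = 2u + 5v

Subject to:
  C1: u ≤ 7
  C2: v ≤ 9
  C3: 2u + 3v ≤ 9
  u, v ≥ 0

Evaluate the objective at each vertex of the feasible region:
  z(0, 0) = 0
  z(4.5, 0) = 9
  z(0, 3) = 15  ←
The maximum is at u = 0, v = 3.

u = 0, v = 3, z = 15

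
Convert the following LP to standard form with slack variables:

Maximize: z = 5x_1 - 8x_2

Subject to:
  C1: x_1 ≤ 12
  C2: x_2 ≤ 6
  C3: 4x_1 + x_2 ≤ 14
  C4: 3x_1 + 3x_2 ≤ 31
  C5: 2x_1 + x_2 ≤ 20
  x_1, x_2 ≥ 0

max z = 5x_1 - 8x_2

s.t.
  x_1 + s1 = 12
  x_2 + s2 = 6
  4x_1 + x_2 + s3 = 14
  3x_1 + 3x_2 + s4 = 31
  2x_1 + x_2 + s5 = 20
  x_1, x_2, s1, s2, s3, s4, s5 ≥ 0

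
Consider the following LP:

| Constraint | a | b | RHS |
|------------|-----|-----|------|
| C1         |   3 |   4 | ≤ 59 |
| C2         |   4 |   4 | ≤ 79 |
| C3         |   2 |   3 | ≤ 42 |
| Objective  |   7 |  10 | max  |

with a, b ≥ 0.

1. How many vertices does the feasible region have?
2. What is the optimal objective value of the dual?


1. 4
2. 143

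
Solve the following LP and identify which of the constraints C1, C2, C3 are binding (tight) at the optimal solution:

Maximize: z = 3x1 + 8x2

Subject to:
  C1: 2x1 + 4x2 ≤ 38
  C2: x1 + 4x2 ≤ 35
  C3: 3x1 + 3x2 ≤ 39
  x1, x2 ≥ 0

At x1 = 3, x2 = 8, compute slack b - a·x for each constraint:
  C1: 38 − 38 = 0  (binding)
  C2: 35 − 35 = 0  (binding)
  C3: 39 − 33 = 6  (slack)

Optimal: x1 = 3, x2 = 8
Binding: C1, C2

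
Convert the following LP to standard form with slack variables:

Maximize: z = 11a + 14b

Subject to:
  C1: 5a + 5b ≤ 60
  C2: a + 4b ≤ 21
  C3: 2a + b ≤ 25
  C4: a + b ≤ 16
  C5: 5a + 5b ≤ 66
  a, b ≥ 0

max z = 11a + 14b

s.t.
  5a + 5b + s1 = 60
  a + 4b + s2 = 21
  2a + b + s3 = 25
  a + b + s4 = 16
  5a + 5b + s5 = 66
  a, b, s1, s2, s3, s4, s5 ≥ 0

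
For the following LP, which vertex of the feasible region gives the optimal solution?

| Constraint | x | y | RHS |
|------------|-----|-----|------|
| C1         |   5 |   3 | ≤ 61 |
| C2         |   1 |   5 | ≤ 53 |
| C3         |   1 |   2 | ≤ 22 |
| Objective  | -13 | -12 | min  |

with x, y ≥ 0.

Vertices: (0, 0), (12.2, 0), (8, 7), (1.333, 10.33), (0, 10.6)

Evaluate the objective at each vertex of the feasible region:
  z(0, 0) = 0
  z(12.2, 0) = -158.6
  z(8, 7) = -188  ←
  z(1.333, 10.33) = -141.3
  z(0, 10.6) = -127.2
The minimum is at x = 8, y = 7.

(8, 7)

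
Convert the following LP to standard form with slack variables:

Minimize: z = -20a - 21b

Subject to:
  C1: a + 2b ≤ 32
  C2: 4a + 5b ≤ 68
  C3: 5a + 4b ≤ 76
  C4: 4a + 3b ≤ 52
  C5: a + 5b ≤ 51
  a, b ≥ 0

min z = -20a - 21b

s.t.
  a + 2b + s1 = 32
  4a + 5b + s2 = 68
  5a + 4b + s3 = 76
  4a + 3b + s4 = 52
  a + 5b + s5 = 51
  a, b, s1, s2, s3, s4, s5 ≥ 0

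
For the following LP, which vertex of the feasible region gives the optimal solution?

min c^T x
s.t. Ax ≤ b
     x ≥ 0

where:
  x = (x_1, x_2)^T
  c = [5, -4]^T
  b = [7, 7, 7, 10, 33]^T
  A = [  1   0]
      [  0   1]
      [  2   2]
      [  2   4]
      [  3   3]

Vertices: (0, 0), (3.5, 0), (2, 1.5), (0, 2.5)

Evaluate the objective at each vertex of the feasible region:
  z(0, 0) = 0
  z(3.5, 0) = 17.5
  z(2, 1.5) = 4
  z(0, 2.5) = -10  ←
The minimum is at x_1 = 0, x_2 = 2.5.

(0, 2.5)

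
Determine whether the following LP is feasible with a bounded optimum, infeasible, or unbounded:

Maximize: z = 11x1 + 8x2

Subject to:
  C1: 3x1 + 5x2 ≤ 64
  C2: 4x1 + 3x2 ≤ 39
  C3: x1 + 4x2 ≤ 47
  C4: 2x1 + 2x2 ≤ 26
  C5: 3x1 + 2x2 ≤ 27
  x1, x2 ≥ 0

Feasible with a bounded optimal solution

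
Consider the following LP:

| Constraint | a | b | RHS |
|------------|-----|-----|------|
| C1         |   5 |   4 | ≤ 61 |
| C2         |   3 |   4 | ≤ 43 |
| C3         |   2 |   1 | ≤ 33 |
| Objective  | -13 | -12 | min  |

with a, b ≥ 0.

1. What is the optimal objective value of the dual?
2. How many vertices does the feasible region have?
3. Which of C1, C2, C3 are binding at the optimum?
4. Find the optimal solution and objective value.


1. -165
2. 4
3. C1, C2
4. a = 9, b = 4, z = -165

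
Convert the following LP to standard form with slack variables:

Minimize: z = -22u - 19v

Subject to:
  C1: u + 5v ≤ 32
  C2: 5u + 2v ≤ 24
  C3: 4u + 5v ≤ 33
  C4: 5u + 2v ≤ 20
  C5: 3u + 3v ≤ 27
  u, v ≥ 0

min z = -22u - 19v

s.t.
  u + 5v + s1 = 32
  5u + 2v + s2 = 24
  4u + 5v + s3 = 33
  5u + 2v + s4 = 20
  3u + 3v + s5 = 27
  u, v, s1, s2, s3, s4, s5 ≥ 0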